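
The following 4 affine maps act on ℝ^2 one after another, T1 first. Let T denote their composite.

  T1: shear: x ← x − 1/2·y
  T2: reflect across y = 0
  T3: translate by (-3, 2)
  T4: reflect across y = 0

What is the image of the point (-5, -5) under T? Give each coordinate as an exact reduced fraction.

T1 shear: x ← x − 1/2·y: (-5, -5) → (-5/2, -5)
T2 reflect across y = 0: (-5/2, -5) → (-5/2, 5)
T3 translate by (-3, 2): (-5/2, 5) → (-11/2, 7)
T4 reflect across y = 0: (-11/2, 7) → (-11/2, -7)

T(p) = (-11/2, -7)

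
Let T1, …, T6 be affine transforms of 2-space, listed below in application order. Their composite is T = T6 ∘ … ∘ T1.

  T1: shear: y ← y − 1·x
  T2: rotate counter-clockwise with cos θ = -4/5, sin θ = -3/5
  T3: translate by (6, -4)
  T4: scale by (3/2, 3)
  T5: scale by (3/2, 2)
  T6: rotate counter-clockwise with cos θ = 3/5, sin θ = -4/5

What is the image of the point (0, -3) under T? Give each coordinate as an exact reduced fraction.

T(p) = (-201/100, -333/25)

T1 shear: y ← y − 1·x: (0, -3) → (0, -3)
T2 rotate counter-clockwise with cos θ = -4/5, sin θ = -3/5: (0, -3) → (-9/5, 12/5)
T3 translate by (6, -4): (-9/5, 12/5) → (21/5, -8/5)
T4 scale by (3/2, 3): (21/5, -8/5) → (63/10, -24/5)
T5 scale by (3/2, 2): (63/10, -24/5) → (189/20, -48/5)
T6 rotate counter-clockwise with cos θ = 3/5, sin θ = -4/5: (189/20, -48/5) → (-201/100, -333/25)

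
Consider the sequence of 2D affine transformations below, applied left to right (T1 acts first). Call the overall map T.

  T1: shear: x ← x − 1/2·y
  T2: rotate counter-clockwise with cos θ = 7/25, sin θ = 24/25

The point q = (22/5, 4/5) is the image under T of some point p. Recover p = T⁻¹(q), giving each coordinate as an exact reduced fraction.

p = (0, -4)

T1 = [1 -1/2 0; 0 1 0; 0 0 1]
T2·T1 = [7/25 -11/10 0; 24/25 -1/5 0; 0 0 1]
det M = 1; M⁻¹ = [-1/5 11/10 0; -24/25 7/25 0; 0 0 1]
M⁻¹ · (22/5, 4/5)ᵀ = (0, -4)ᵀ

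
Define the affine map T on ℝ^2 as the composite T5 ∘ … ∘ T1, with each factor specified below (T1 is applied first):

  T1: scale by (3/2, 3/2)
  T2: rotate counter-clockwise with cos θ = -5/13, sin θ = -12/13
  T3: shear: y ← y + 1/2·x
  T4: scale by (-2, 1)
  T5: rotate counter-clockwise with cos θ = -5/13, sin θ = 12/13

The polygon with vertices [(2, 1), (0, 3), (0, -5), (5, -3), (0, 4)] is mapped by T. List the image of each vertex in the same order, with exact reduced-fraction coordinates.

T1 scale by (3/2, 3/2): (2, 1) → (3, 3/2); (0, 3) → (0, 9/2); (0, -5) → (0, -15/2); (5, -3) → (15/2, -9/2); (0, 4) → (0, 6)
T2 rotate counter-clockwise with cos θ = -5/13, sin θ = -12/13: (3, 3/2) → (3/13, -87/26); (0, 9/2) → (54/13, -45/26); (0, -15/2) → (-90/13, 75/26); (15/2, -9/2) → (-183/26, -135/26); (0, 6) → (72/13, -30/13)
T3 shear: y ← y + 1/2·x: (3/13, -87/26) → (3/13, -42/13); (54/13, -45/26) → (54/13, 9/26); (-90/13, 75/26) → (-90/13, -15/26); (-183/26, -135/26) → (-183/26, -453/52); (72/13, -30/13) → (72/13, 6/13)
T4 scale by (-2, 1): (3/13, -42/13) → (-6/13, -42/13); (54/13, 9/26) → (-108/13, 9/26); (-90/13, -15/26) → (180/13, -15/26); (-183/26, -453/52) → (183/13, -453/52); (72/13, 6/13) → (-144/13, 6/13)
T5 rotate counter-clockwise with cos θ = -5/13, sin θ = 12/13: (-6/13, -42/13) → (534/169, 138/169); (-108/13, 9/26) → (486/169, -2637/338); (180/13, -15/26) → (-810/169, 4395/338); (183/13, -453/52) → (444/169, 11049/676); (-144/13, 6/13) → (648/169, -1758/169)

image vertices: (534/169, 138/169), (486/169, -2637/338), (-810/169, 4395/338), (444/169, 11049/676), (648/169, -1758/169)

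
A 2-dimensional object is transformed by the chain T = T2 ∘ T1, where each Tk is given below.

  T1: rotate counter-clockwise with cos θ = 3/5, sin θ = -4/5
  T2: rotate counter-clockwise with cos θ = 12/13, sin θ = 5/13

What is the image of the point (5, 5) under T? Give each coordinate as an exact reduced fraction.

T(p) = (89/13, 23/13)

T1 rotate counter-clockwise with cos θ = 3/5, sin θ = -4/5: (5, 5) → (7, -1)
T2 rotate counter-clockwise with cos θ = 12/13, sin θ = 5/13: (7, -1) → (89/13, 23/13)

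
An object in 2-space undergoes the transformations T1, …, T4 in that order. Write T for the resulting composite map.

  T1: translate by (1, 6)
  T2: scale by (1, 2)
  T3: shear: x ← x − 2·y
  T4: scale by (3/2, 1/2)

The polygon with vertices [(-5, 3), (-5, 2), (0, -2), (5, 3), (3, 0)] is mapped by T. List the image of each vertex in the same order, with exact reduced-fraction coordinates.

T1 translate by (1, 6): (-5, 3) → (-4, 9); (-5, 2) → (-4, 8); (0, -2) → (1, 4); (5, 3) → (6, 9); (3, 0) → (4, 6)
T2 scale by (1, 2): (-4, 9) → (-4, 18); (-4, 8) → (-4, 16); (1, 4) → (1, 8); (6, 9) → (6, 18); (4, 6) → (4, 12)
T3 shear: x ← x − 2·y: (-4, 18) → (-40, 18); (-4, 16) → (-36, 16); (1, 8) → (-15, 8); (6, 18) → (-30, 18); (4, 12) → (-20, 12)
T4 scale by (3/2, 1/2): (-40, 18) → (-60, 9); (-36, 16) → (-54, 8); (-15, 8) → (-45/2, 4); (-30, 18) → (-45, 9); (-20, 12) → (-30, 6)

image vertices: (-60, 9), (-54, 8), (-45/2, 4), (-45, 9), (-30, 6)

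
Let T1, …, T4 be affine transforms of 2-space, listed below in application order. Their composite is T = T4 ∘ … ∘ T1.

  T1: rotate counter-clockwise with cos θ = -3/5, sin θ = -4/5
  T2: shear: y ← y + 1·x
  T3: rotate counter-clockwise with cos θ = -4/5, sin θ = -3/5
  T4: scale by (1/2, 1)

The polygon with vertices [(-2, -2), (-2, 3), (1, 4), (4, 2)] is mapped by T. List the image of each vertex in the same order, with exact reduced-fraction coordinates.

T1 rotate counter-clockwise with cos θ = -3/5, sin θ = -4/5: (-2, -2) → (-2/5, 14/5); (-2, 3) → (18/5, -1/5); (1, 4) → (13/5, -16/5); (4, 2) → (-4/5, -22/5)
T2 shear: y ← y + 1·x: (-2/5, 14/5) → (-2/5, 12/5); (18/5, -1/5) → (18/5, 17/5); (13/5, -16/5) → (13/5, -3/5); (-4/5, -22/5) → (-4/5, -26/5)
T3 rotate counter-clockwise with cos θ = -4/5, sin θ = -3/5: (-2/5, 12/5) → (44/25, -42/25); (18/5, 17/5) → (-21/25, -122/25); (13/5, -3/5) → (-61/25, -27/25); (-4/5, -26/5) → (-62/25, 116/25)
T4 scale by (1/2, 1): (44/25, -42/25) → (22/25, -42/25); (-21/25, -122/25) → (-21/50, -122/25); (-61/25, -27/25) → (-61/50, -27/25); (-62/25, 116/25) → (-31/25, 116/25)

image vertices: (22/25, -42/25), (-21/50, -122/25), (-61/50, -27/25), (-31/25, 116/25)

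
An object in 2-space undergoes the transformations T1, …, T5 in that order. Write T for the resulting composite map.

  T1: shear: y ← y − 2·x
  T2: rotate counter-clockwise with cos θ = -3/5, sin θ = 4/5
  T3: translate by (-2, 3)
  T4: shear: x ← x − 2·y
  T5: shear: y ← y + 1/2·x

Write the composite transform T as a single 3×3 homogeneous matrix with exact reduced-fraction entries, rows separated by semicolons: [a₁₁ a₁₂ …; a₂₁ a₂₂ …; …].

T = [-3 2/5 -8; 1/2 -2/5 -1; 0 0 1]

T1 = [1 0 0; -2 1 0; 0 0 1]
T2·T1 = [1 -4/5 0; 2 -3/5 0; 0 0 1]
T3·…·T1 = [1 -4/5 -2; 2 -3/5 3; 0 0 1]
T4·…·T1 = [-3 2/5 -8; 2 -3/5 3; 0 0 1]
T5·…·T1 = [-3 2/5 -8; 1/2 -2/5 -1; 0 0 1]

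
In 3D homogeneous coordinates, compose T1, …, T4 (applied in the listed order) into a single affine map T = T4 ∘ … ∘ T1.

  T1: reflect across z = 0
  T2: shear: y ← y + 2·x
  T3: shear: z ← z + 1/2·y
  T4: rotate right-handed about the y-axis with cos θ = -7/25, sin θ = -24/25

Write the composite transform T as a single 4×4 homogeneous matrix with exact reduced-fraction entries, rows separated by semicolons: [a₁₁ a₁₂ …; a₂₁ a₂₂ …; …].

T1 = [1 0 0 0; 0 1 0 0; 0 0 -1 0; 0 0 0 1]
T2·T1 = [1 0 0 0; 2 1 0 0; 0 0 -1 0; 0 0 0 1]
T3·…·T1 = [1 0 0 0; 2 1 0 0; 1 1/2 -1 0; 0 0 0 1]
T4·…·T1 = [-31/25 -12/25 24/25 0; 2 1 0 0; 17/25 -7/50 7/25 0; 0 0 0 1]

T = [-31/25 -12/25 24/25 0; 2 1 0 0; 17/25 -7/50 7/25 0; 0 0 0 1]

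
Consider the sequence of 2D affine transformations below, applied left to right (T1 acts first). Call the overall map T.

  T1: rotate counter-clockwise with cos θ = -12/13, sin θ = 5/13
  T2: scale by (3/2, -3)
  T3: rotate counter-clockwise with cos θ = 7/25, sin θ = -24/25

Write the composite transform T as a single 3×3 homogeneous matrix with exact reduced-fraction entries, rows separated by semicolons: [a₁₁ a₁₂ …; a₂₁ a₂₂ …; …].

T1 = [-12/13 -5/13 0; 5/13 -12/13 0; 0 0 1]
T2·T1 = [-18/13 -15/26 0; -15/13 36/13 0; 0 0 1]
T3·…·T1 = [-486/325 1623/650 0; 327/325 432/325 0; 0 0 1]

T = [-486/325 1623/650 0; 327/325 432/325 0; 0 0 1]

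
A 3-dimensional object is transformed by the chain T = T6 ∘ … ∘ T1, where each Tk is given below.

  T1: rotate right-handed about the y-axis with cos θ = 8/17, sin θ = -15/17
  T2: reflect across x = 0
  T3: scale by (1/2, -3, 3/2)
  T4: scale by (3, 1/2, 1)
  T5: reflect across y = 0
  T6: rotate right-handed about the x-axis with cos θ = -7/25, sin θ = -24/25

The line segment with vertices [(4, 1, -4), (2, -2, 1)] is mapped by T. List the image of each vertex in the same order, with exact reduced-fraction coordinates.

image vertices: (-138/17, 1659/850, -906/425), (-3/34, 69/17, 33/17)

T1 rotate right-handed about the y-axis with cos θ = 8/17, sin θ = -15/17: (4, 1, -4) → (92/17, 1, 28/17); (2, -2, 1) → (1/17, -2, 38/17)
T2 reflect across x = 0: (92/17, 1, 28/17) → (-92/17, 1, 28/17); (1/17, -2, 38/17) → (-1/17, -2, 38/17)
T3 scale by (1/2, -3, 3/2): (-92/17, 1, 28/17) → (-46/17, -3, 42/17); (-1/17, -2, 38/17) → (-1/34, 6, 57/17)
T4 scale by (3, 1/2, 1): (-46/17, -3, 42/17) → (-138/17, -3/2, 42/17); (-1/34, 6, 57/17) → (-3/34, 3, 57/17)
T5 reflect across y = 0: (-138/17, -3/2, 42/17) → (-138/17, 3/2, 42/17); (-3/34, 3, 57/17) → (-3/34, -3, 57/17)
T6 rotate right-handed about the x-axis with cos θ = -7/25, sin θ = -24/25: (-138/17, 3/2, 42/17) → (-138/17, 1659/850, -906/425); (-3/34, -3, 57/17) → (-3/34, 69/17, 33/17)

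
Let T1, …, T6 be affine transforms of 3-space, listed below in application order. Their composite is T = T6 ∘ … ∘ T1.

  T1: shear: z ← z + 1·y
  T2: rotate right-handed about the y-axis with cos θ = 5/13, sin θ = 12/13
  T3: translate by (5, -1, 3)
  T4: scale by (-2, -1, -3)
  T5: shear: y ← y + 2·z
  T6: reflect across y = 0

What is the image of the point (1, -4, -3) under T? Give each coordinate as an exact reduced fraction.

T1 shear: z ← z + 1·y: (1, -4, -3) → (1, -4, -7)
T2 rotate right-handed about the y-axis with cos θ = 5/13, sin θ = 12/13: (1, -4, -7) → (-79/13, -4, -47/13)
T3 translate by (5, -1, 3): (-79/13, -4, -47/13) → (-14/13, -5, -8/13)
T4 scale by (-2, -1, -3): (-14/13, -5, -8/13) → (28/13, 5, 24/13)
T5 shear: y ← y + 2·z: (28/13, 5, 24/13) → (28/13, 113/13, 24/13)
T6 reflect across y = 0: (28/13, 113/13, 24/13) → (28/13, -113/13, 24/13)

T(p) = (28/13, -113/13, 24/13)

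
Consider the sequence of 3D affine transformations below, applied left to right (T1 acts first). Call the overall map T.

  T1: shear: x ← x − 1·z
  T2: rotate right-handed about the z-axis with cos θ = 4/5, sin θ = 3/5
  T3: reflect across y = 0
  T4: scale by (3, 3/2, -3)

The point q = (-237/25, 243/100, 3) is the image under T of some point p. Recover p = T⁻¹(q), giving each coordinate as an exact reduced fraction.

p = (-9/2, 3/5, -1)

T1 = [1 0 -1 0; 0 1 0 0; 0 0 1 0; 0 0 0 1]
T2·T1 = [4/5 -3/5 -4/5 0; 3/5 4/5 -3/5 0; 0 0 1 0; 0 0 0 1]
T3·…·T1 = [4/5 -3/5 -4/5 0; -3/5 -4/5 3/5 0; 0 0 1 0; 0 0 0 1]
T4·…·T1 = [12/5 -9/5 -12/5 0; -9/10 -6/5 9/10 0; 0 0 -3 0; 0 0 0 1]
det M = 27/2; M⁻¹ = [4/15 -2/5 -1/3 0; -1/5 -8/15 0 0; 0 0 -1/3 0; 0 0 0 1]
M⁻¹ · (-237/25, 243/100, 3)ᵀ = (-9/2, 3/5, -1)ᵀ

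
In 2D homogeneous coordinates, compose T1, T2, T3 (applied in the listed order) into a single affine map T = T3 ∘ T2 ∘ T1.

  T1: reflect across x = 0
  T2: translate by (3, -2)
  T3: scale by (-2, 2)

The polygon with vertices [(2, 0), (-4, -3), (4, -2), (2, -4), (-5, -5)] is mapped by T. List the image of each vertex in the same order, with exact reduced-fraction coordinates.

T1 reflect across x = 0: (2, 0) → (-2, 0); (-4, -3) → (4, -3); (4, -2) → (-4, -2); (2, -4) → (-2, -4); (-5, -5) → (5, -5)
T2 translate by (3, -2): (-2, 0) → (1, -2); (4, -3) → (7, -5); (-4, -2) → (-1, -4); (-2, -4) → (1, -6); (5, -5) → (8, -7)
T3 scale by (-2, 2): (1, -2) → (-2, -4); (7, -5) → (-14, -10); (-1, -4) → (2, -8); (1, -6) → (-2, -12); (8, -7) → (-16, -14)

image vertices: (-2, -4), (-14, -10), (2, -8), (-2, -12), (-16, -14)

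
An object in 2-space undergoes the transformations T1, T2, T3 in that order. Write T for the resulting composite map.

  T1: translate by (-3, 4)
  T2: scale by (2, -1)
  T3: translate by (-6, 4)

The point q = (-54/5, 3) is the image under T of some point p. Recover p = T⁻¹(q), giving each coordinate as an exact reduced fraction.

p = (3/5, -3)

T1 = [1 0 -3; 0 1 4; 0 0 1]
T2·T1 = [2 0 -6; 0 -1 -4; 0 0 1]
T3·…·T1 = [2 0 -12; 0 -1 0; 0 0 1]
det M = -2; M⁻¹ = [1/2 0 6; 0 -1 0; 0 0 1]
M⁻¹ · (-54/5, 3)ᵀ = (3/5, -3)ᵀ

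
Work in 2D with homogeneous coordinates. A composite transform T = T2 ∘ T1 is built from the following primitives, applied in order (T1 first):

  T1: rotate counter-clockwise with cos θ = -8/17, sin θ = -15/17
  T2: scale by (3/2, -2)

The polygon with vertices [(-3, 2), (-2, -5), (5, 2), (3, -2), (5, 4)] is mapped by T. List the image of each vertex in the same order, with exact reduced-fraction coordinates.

image vertices: (81/17, -58/17), (-177/34, -140/17), (-15/17, 182/17), (-81/17, 58/17), (30/17, 214/17)

T1 rotate counter-clockwise with cos θ = -8/17, sin θ = -15/17: (-3, 2) → (54/17, 29/17); (-2, -5) → (-59/17, 70/17); (5, 2) → (-10/17, -91/17); (3, -2) → (-54/17, -29/17); (5, 4) → (20/17, -107/17)
T2 scale by (3/2, -2): (54/17, 29/17) → (81/17, -58/17); (-59/17, 70/17) → (-177/34, -140/17); (-10/17, -91/17) → (-15/17, 182/17); (-54/17, -29/17) → (-81/17, 58/17); (20/17, -107/17) → (30/17, 214/17)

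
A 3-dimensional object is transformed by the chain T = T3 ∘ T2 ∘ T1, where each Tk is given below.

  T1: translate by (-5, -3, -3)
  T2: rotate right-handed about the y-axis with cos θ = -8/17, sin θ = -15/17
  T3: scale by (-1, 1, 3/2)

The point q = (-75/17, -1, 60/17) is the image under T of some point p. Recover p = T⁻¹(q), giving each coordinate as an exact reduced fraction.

T1 = [1 0 0 -5; 0 1 0 -3; 0 0 1 -3; 0 0 0 1]
T2·T1 = [-8/17 0 -15/17 5; 0 1 0 -3; 15/17 0 -8/17 -3; 0 0 0 1]
T3·…·T1 = [8/17 0 15/17 -5; 0 1 0 -3; 45/34 0 -12/17 -9/2; 0 0 0 1]
det M = -3/2; M⁻¹ = [8/17 0 10/17 5; 0 1 0 3; 15/17 0 -16/51 3; 0 0 0 1]
M⁻¹ · (-75/17, -1, 60/17)ᵀ = (5, 2, -2)ᵀ

p = (5, 2, -2)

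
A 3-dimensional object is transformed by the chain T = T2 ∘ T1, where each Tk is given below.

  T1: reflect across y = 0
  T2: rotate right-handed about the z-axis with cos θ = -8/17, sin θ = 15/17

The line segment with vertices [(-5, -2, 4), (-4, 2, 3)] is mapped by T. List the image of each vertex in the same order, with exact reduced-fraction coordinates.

T1 reflect across y = 0: (-5, -2, 4) → (-5, 2, 4); (-4, 2, 3) → (-4, -2, 3)
T2 rotate right-handed about the z-axis with cos θ = -8/17, sin θ = 15/17: (-5, 2, 4) → (10/17, -91/17, 4); (-4, -2, 3) → (62/17, -44/17, 3)

image vertices: (10/17, -91/17, 4), (62/17, -44/17, 3)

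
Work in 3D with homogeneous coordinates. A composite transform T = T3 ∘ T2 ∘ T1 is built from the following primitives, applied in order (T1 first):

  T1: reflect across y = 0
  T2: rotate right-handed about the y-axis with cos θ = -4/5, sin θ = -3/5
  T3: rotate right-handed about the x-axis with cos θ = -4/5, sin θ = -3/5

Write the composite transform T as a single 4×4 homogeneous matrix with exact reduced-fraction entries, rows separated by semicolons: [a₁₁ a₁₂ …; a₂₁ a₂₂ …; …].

T = [-4/5 0 -3/5 0; 9/25 4/5 -12/25 0; -12/25 3/5 16/25 0; 0 0 0 1]

T1 = [1 0 0 0; 0 -1 0 0; 0 0 1 0; 0 0 0 1]
T2·T1 = [-4/5 0 -3/5 0; 0 -1 0 0; 3/5 0 -4/5 0; 0 0 0 1]
T3·…·T1 = [-4/5 0 -3/5 0; 9/25 4/5 -12/25 0; -12/25 3/5 16/25 0; 0 0 0 1]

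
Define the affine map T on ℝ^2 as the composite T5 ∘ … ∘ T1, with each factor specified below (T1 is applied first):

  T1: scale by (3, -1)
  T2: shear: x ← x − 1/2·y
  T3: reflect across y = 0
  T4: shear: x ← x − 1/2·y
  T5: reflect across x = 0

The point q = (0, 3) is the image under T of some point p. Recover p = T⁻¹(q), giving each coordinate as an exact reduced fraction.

T1 = [3 0 0; 0 -1 0; 0 0 1]
T2·T1 = [3 1/2 0; 0 -1 0; 0 0 1]
T3·…·T1 = [3 1/2 0; 0 1 0; 0 0 1]
T4·…·T1 = [3 0 0; 0 1 0; 0 0 1]
T5·…·T1 = [-3 0 0; 0 1 0; 0 0 1]
det M = -3; M⁻¹ = [-1/3 0 0; 0 1 0; 0 0 1]
M⁻¹ · (0, 3)ᵀ = (0, 3)ᵀ

p = (0, 3)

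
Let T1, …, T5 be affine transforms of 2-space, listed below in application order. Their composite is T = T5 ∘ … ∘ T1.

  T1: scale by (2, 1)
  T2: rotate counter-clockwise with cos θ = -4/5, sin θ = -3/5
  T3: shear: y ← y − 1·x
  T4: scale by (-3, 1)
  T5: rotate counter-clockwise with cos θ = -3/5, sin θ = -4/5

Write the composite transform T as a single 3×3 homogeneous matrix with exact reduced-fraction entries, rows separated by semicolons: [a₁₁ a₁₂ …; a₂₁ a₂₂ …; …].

T1 = [2 0 0; 0 1 0; 0 0 1]
T2·T1 = [-8/5 3/5 0; -6/5 -4/5 0; 0 0 1]
T3·…·T1 = [-8/5 3/5 0; 2/5 -7/5 0; 0 0 1]
T4·…·T1 = [24/5 -9/5 0; 2/5 -7/5 0; 0 0 1]
T5·…·T1 = [-64/25 -1/25 0; -102/25 57/25 0; 0 0 1]

T = [-64/25 -1/25 0; -102/25 57/25 0; 0 0 1]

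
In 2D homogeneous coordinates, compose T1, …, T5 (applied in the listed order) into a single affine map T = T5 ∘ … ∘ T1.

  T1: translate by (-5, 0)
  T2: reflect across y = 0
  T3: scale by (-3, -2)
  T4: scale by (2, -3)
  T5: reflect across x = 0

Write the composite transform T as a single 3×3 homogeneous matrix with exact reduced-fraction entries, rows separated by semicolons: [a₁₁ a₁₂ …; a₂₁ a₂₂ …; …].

T = [6 0 -30; 0 -6 0; 0 0 1]

T1 = [1 0 -5; 0 1 0; 0 0 1]
T2·T1 = [1 0 -5; 0 -1 0; 0 0 1]
T3·…·T1 = [-3 0 15; 0 2 0; 0 0 1]
T4·…·T1 = [-6 0 30; 0 -6 0; 0 0 1]
T5·…·T1 = [6 0 -30; 0 -6 0; 0 0 1]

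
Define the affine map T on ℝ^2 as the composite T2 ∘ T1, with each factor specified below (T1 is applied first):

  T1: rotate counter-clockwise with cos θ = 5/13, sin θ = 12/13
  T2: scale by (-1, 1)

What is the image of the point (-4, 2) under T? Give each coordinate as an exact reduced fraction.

T(p) = (44/13, -38/13)

T1 rotate counter-clockwise with cos θ = 5/13, sin θ = 12/13: (-4, 2) → (-44/13, -38/13)
T2 scale by (-1, 1): (-44/13, -38/13) → (44/13, -38/13)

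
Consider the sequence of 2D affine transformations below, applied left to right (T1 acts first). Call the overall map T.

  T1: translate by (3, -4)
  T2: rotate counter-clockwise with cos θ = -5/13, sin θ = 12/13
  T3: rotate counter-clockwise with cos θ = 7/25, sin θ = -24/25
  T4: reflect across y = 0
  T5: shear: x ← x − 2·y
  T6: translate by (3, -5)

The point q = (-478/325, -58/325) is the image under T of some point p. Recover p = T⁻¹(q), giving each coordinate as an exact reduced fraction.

T1 = [1 0 3; 0 1 -4; 0 0 1]
T2·T1 = [-5/13 -12/13 33/13; 12/13 -5/13 56/13; 0 0 1]
T3·…·T1 = [253/325 -204/325 63/13; 204/325 253/325 -16/13; 0 0 1]
T4·…·T1 = [253/325 -204/325 63/13; -204/325 -253/325 16/13; 0 0 1]
T5·…·T1 = [661/325 302/325 31/13; -204/325 -253/325 16/13; 0 0 1]
T6·…·T1 = [661/325 302/325 70/13; -204/325 -253/325 -49/13; 0 0 1]
det M = -1; M⁻¹ = [253/325 302/325 -224/325; -204/325 -661/325 -1393/325; 0 0 1]
M⁻¹ · (-478/325, -58/325)ᵀ = (-2, -3)ᵀ

p = (-2, -3)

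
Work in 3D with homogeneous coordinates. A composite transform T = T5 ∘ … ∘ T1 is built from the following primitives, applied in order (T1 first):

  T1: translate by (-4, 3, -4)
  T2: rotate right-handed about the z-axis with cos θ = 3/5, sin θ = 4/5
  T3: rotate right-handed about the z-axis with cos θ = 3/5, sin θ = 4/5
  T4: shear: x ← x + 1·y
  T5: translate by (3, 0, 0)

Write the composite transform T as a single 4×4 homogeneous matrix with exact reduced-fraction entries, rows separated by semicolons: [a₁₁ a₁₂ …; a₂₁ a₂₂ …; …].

T = [17/25 -31/25 0 -86/25; 24/25 -7/25 0 -117/25; 0 0 1 -4; 0 0 0 1]

T1 = [1 0 0 -4; 0 1 0 3; 0 0 1 -4; 0 0 0 1]
T2·T1 = [3/5 -4/5 0 -24/5; 4/5 3/5 0 -7/5; 0 0 1 -4; 0 0 0 1]
T3·…·T1 = [-7/25 -24/25 0 -44/25; 24/25 -7/25 0 -117/25; 0 0 1 -4; 0 0 0 1]
T4·…·T1 = [17/25 -31/25 0 -161/25; 24/25 -7/25 0 -117/25; 0 0 1 -4; 0 0 0 1]
T5·…·T1 = [17/25 -31/25 0 -86/25; 24/25 -7/25 0 -117/25; 0 0 1 -4; 0 0 0 1]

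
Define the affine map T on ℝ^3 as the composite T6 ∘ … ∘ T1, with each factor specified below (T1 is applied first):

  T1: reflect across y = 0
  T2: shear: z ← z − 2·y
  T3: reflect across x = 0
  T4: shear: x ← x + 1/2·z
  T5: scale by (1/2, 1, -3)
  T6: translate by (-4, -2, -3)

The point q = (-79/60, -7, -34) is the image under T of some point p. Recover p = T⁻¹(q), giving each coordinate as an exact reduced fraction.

T1 = [1 0 0 0; 0 -1 0 0; 0 0 1 0; 0 0 0 1]
T2·T1 = [1 0 0 0; 0 -1 0 0; 0 2 1 0; 0 0 0 1]
T3·…·T1 = [-1 0 0 0; 0 -1 0 0; 0 2 1 0; 0 0 0 1]
T4·…·T1 = [-1 1 1/2 0; 0 -1 0 0; 0 2 1 0; 0 0 0 1]
T5·…·T1 = [-1/2 1/2 1/4 0; 0 -1 0 0; 0 -6 -3 0; 0 0 0 1]
T6·…·T1 = [-1/2 1/2 1/4 -4; 0 -1 0 -2; 0 -6 -3 -3; 0 0 0 1]
det M = -3/2; M⁻¹ = [-2 0 -1/6 -17/2; 0 -1 0 -2; 0 2 -1/3 3; 0 0 0 1]
M⁻¹ · (-79/60, -7, -34)ᵀ = (-1/5, 5, 1/3)ᵀ

p = (-1/5, 5, 1/3)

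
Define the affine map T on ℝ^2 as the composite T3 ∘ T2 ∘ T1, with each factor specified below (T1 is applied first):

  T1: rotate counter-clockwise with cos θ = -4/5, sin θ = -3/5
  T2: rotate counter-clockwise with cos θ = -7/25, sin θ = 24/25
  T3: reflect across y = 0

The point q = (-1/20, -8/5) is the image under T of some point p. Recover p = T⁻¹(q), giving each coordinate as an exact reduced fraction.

p = (-1, 5/4)

T1 = [-4/5 3/5 0; -3/5 -4/5 0; 0 0 1]
T2·T1 = [4/5 3/5 0; -3/5 4/5 0; 0 0 1]
T3·…·T1 = [4/5 3/5 0; 3/5 -4/5 0; 0 0 1]
det M = -1; M⁻¹ = [4/5 3/5 0; 3/5 -4/5 0; 0 0 1]
M⁻¹ · (-1/20, -8/5)ᵀ = (-1, 5/4)ᵀ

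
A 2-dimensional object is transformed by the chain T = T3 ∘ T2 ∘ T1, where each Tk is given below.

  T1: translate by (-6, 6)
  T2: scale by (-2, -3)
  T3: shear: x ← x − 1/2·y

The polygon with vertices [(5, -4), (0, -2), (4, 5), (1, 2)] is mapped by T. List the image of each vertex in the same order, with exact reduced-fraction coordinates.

image vertices: (5, -6), (18, -12), (41/2, -33), (22, -24)

T1 translate by (-6, 6): (5, -4) → (-1, 2); (0, -2) → (-6, 4); (4, 5) → (-2, 11); (1, 2) → (-5, 8)
T2 scale by (-2, -3): (-1, 2) → (2, -6); (-6, 4) → (12, -12); (-2, 11) → (4, -33); (-5, 8) → (10, -24)
T3 shear: x ← x − 1/2·y: (2, -6) → (5, -6); (12, -12) → (18, -12); (4, -33) → (41/2, -33); (10, -24) → (22, -24)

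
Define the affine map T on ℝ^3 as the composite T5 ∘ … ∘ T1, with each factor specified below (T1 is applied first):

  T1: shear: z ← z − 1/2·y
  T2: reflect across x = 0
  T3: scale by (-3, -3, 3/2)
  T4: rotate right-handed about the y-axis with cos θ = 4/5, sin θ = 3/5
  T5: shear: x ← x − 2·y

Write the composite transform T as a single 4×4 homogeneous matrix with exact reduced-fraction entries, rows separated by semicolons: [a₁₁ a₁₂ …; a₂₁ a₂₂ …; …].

T = [12/5 111/20 9/10 0; 0 -3 0 0; -9/5 -3/5 6/5 0; 0 0 0 1]

T1 = [1 0 0 0; 0 1 0 0; 0 -1/2 1 0; 0 0 0 1]
T2·T1 = [-1 0 0 0; 0 1 0 0; 0 -1/2 1 0; 0 0 0 1]
T3·…·T1 = [3 0 0 0; 0 -3 0 0; 0 -3/4 3/2 0; 0 0 0 1]
T4·…·T1 = [12/5 -9/20 9/10 0; 0 -3 0 0; -9/5 -3/5 6/5 0; 0 0 0 1]
T5·…·T1 = [12/5 111/20 9/10 0; 0 -3 0 0; -9/5 -3/5 6/5 0; 0 0 0 1]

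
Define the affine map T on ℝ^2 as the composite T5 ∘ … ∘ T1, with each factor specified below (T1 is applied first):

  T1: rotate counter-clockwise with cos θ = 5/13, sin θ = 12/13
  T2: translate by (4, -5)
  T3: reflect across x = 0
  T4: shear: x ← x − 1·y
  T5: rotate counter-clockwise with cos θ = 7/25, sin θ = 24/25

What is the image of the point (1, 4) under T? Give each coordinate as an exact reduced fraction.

T1 rotate counter-clockwise with cos θ = 5/13, sin θ = 12/13: (1, 4) → (-43/13, 32/13)
T2 translate by (4, -5): (-43/13, 32/13) → (9/13, -33/13)
T3 reflect across x = 0: (9/13, -33/13) → (-9/13, -33/13)
T4 shear: x ← x − 1·y: (-9/13, -33/13) → (24/13, -33/13)
T5 rotate counter-clockwise with cos θ = 7/25, sin θ = 24/25: (24/13, -33/13) → (192/65, 69/65)

T(p) = (192/65, 69/65)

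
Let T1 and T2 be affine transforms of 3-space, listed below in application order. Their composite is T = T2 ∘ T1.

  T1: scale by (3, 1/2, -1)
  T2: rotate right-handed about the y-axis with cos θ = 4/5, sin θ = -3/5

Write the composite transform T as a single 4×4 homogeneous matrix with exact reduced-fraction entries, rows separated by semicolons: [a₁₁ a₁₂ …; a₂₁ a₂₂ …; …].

T1 = [3 0 0 0; 0 1/2 0 0; 0 0 -1 0; 0 0 0 1]
T2·T1 = [12/5 0 3/5 0; 0 1/2 0 0; 9/5 0 -4/5 0; 0 0 0 1]

T = [12/5 0 3/5 0; 0 1/2 0 0; 9/5 0 -4/5 0; 0 0 0 1]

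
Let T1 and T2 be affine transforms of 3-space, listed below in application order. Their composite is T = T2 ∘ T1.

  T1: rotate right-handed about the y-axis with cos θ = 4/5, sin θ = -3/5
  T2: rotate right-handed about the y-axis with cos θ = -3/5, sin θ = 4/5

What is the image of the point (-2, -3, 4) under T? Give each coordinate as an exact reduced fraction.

T1 rotate right-handed about the y-axis with cos θ = 4/5, sin θ = -3/5: (-2, -3, 4) → (-4, -3, 2)
T2 rotate right-handed about the y-axis with cos θ = -3/5, sin θ = 4/5: (-4, -3, 2) → (4, -3, 2)

T(p) = (4, -3, 2)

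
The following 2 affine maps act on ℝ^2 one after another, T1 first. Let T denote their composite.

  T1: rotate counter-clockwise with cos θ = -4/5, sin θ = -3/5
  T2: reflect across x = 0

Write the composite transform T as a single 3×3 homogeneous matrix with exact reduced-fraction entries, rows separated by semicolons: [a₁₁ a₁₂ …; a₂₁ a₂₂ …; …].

T = [4/5 -3/5 0; -3/5 -4/5 0; 0 0 1]

T1 = [-4/5 3/5 0; -3/5 -4/5 0; 0 0 1]
T2·T1 = [4/5 -3/5 0; -3/5 -4/5 0; 0 0 1]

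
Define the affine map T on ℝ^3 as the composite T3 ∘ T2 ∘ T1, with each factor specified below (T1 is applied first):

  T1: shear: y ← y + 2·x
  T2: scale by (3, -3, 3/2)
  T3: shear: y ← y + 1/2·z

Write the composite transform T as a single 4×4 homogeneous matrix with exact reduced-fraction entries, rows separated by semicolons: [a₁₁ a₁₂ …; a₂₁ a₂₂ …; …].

T1 = [1 0 0 0; 2 1 0 0; 0 0 1 0; 0 0 0 1]
T2·T1 = [3 0 0 0; -6 -3 0 0; 0 0 3/2 0; 0 0 0 1]
T3·…·T1 = [3 0 0 0; -6 -3 3/4 0; 0 0 3/2 0; 0 0 0 1]

T = [3 0 0 0; -6 -3 3/4 0; 0 0 3/2 0; 0 0 0 1]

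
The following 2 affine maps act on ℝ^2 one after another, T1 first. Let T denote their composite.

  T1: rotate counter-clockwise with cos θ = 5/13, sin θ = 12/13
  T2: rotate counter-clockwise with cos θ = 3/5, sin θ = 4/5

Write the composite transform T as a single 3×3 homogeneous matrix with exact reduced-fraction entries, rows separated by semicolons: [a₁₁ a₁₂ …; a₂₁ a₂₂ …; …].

T1 = [5/13 -12/13 0; 12/13 5/13 0; 0 0 1]
T2·T1 = [-33/65 -56/65 0; 56/65 -33/65 0; 0 0 1]

T = [-33/65 -56/65 0; 56/65 -33/65 0; 0 0 1]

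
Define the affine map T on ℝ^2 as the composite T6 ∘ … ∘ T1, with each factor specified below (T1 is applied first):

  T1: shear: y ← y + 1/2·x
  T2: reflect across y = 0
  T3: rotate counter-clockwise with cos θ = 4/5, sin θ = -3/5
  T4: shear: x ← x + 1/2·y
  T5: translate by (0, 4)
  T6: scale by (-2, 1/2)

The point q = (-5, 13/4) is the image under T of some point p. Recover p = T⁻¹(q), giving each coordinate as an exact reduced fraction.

T1 = [1 0 0; 1/2 1 0; 0 0 1]
T2·T1 = [1 0 0; -1/2 -1 0; 0 0 1]
T3·…·T1 = [1/2 -3/5 0; -1 -4/5 0; 0 0 1]
T4·…·T1 = [0 -1 0; -1 -4/5 0; 0 0 1]
T5·…·T1 = [0 -1 0; -1 -4/5 4; 0 0 1]
T6·…·T1 = [0 2 0; -1/2 -2/5 2; 0 0 1]
det M = 1; M⁻¹ = [-2/5 -2 4; 1/2 0 0; 0 0 1]
M⁻¹ · (-5, 13/4)ᵀ = (-1/2, -5/2)ᵀ

p = (-1/2, -5/2)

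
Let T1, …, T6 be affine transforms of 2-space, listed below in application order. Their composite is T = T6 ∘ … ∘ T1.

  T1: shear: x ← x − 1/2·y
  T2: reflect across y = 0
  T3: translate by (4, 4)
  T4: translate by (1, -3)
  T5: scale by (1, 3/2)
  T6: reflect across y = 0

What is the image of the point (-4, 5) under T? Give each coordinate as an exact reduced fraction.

T1 shear: x ← x − 1/2·y: (-4, 5) → (-13/2, 5)
T2 reflect across y = 0: (-13/2, 5) → (-13/2, -5)
T3 translate by (4, 4): (-13/2, -5) → (-5/2, -1)
T4 translate by (1, -3): (-5/2, -1) → (-3/2, -4)
T5 scale by (1, 3/2): (-3/2, -4) → (-3/2, -6)
T6 reflect across y = 0: (-3/2, -6) → (-3/2, 6)

T(p) = (-3/2, 6)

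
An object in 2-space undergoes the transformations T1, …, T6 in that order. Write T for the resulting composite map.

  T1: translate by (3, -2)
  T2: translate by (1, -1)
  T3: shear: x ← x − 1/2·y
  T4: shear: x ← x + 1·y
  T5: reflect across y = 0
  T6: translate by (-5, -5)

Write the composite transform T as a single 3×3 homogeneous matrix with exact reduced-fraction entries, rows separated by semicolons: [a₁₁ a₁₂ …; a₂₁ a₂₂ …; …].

T1 = [1 0 3; 0 1 -2; 0 0 1]
T2·T1 = [1 0 4; 0 1 -3; 0 0 1]
T3·…·T1 = [1 -1/2 11/2; 0 1 -3; 0 0 1]
T4·…·T1 = [1 1/2 5/2; 0 1 -3; 0 0 1]
T5·…·T1 = [1 1/2 5/2; 0 -1 3; 0 0 1]
T6·…·T1 = [1 1/2 -5/2; 0 -1 -2; 0 0 1]

T = [1 1/2 -5/2; 0 -1 -2; 0 0 1]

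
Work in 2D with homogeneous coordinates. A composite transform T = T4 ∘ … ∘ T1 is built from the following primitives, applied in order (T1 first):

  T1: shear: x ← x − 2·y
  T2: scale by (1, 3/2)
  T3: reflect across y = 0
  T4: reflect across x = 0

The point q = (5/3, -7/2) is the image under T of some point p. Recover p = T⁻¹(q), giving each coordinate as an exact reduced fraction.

p = (3, 7/3)

T1 = [1 -2 0; 0 1 0; 0 0 1]
T2·T1 = [1 -2 0; 0 3/2 0; 0 0 1]
T3·…·T1 = [1 -2 0; 0 -3/2 0; 0 0 1]
T4·…·T1 = [-1 2 0; 0 -3/2 0; 0 0 1]
det M = 3/2; M⁻¹ = [-1 -4/3 0; 0 -2/3 0; 0 0 1]
M⁻¹ · (5/3, -7/2)ᵀ = (3, 7/3)ᵀ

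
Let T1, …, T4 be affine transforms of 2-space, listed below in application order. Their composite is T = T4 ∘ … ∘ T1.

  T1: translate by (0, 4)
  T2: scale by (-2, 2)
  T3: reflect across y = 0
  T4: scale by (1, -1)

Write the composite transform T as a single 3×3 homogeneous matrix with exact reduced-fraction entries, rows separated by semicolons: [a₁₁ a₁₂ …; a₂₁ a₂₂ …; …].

T1 = [1 0 0; 0 1 4; 0 0 1]
T2·T1 = [-2 0 0; 0 2 8; 0 0 1]
T3·…·T1 = [-2 0 0; 0 -2 -8; 0 0 1]
T4·…·T1 = [-2 0 0; 0 2 8; 0 0 1]

T = [-2 0 0; 0 2 8; 0 0 1]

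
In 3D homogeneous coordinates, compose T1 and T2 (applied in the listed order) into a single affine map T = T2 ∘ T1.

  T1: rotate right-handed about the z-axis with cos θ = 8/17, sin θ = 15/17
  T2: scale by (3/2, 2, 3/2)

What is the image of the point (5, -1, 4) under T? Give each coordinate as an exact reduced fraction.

T1 rotate right-handed about the z-axis with cos θ = 8/17, sin θ = 15/17: (5, -1, 4) → (55/17, 67/17, 4)
T2 scale by (3/2, 2, 3/2): (55/17, 67/17, 4) → (165/34, 134/17, 6)

T(p) = (165/34, 134/17, 6)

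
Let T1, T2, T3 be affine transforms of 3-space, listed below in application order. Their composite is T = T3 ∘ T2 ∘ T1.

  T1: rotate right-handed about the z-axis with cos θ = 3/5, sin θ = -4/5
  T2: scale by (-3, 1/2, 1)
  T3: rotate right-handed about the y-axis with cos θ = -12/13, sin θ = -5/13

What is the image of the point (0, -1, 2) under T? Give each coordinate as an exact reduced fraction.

T(p) = (-194/65, -3/10, -12/13)

T1 rotate right-handed about the z-axis with cos θ = 3/5, sin θ = -4/5: (0, -1, 2) → (-4/5, -3/5, 2)
T2 scale by (-3, 1/2, 1): (-4/5, -3/5, 2) → (12/5, -3/10, 2)
T3 rotate right-handed about the y-axis with cos θ = -12/13, sin θ = -5/13: (12/5, -3/10, 2) → (-194/65, -3/10, -12/13)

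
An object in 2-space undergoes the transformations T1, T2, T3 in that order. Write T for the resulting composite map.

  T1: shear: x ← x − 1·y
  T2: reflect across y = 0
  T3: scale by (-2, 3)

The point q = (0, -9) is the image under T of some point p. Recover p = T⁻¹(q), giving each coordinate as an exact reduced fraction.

p = (3, 3)

T1 = [1 -1 0; 0 1 0; 0 0 1]
T2·T1 = [1 -1 0; 0 -1 0; 0 0 1]
T3·…·T1 = [-2 2 0; 0 -3 0; 0 0 1]
det M = 6; M⁻¹ = [-1/2 -1/3 0; 0 -1/3 0; 0 0 1]
M⁻¹ · (0, -9)ᵀ = (3, 3)ᵀ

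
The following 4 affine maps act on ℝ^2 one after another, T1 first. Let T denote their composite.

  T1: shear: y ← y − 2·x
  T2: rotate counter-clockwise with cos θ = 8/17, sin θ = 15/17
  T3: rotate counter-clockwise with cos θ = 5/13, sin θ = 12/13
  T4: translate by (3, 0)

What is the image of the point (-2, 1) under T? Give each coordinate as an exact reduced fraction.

T1 shear: y ← y − 2·x: (-2, 1) → (-2, 5)
T2 rotate counter-clockwise with cos θ = 8/17, sin θ = 15/17: (-2, 5) → (-91/17, 10/17)
T3 rotate counter-clockwise with cos θ = 5/13, sin θ = 12/13: (-91/17, 10/17) → (-575/221, -1042/221)
T4 translate by (3, 0): (-575/221, -1042/221) → (88/221, -1042/221)

T(p) = (88/221, -1042/221)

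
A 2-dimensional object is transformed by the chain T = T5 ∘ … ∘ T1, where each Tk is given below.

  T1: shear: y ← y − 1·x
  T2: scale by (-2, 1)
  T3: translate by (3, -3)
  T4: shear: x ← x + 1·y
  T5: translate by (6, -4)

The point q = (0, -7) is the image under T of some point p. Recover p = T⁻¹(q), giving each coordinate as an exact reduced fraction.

T1 = [1 0 0; -1 1 0; 0 0 1]
T2·T1 = [-2 0 0; -1 1 0; 0 0 1]
T3·…·T1 = [-2 0 3; -1 1 -3; 0 0 1]
T4·…·T1 = [-3 1 0; -1 1 -3; 0 0 1]
T5·…·T1 = [-3 1 6; -1 1 -7; 0 0 1]
det M = -2; M⁻¹ = [-1/2 1/2 13/2; -1/2 3/2 27/2; 0 0 1]
M⁻¹ · (0, -7)ᵀ = (3, 3)ᵀ

p = (3, 3)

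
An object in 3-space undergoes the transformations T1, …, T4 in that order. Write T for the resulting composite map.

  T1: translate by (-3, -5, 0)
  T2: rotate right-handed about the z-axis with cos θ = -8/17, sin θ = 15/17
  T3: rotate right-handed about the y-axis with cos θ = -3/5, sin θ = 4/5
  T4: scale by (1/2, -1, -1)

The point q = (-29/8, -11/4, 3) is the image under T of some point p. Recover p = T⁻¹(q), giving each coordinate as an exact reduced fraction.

T1 = [1 0 0 -3; 0 1 0 -5; 0 0 1 0; 0 0 0 1]
T2·T1 = [-8/17 -15/17 0 99/17; 15/17 -8/17 0 -5/17; 0 0 1 0; 0 0 0 1]
T3·…·T1 = [24/85 9/17 4/5 -297/85; 15/17 -8/17 0 -5/17; 32/85 12/17 -3/5 -396/85; 0 0 0 1]
T4·…·T1 = [12/85 9/34 2/5 -297/170; -15/17 8/17 0 5/17; -32/85 -12/17 3/5 396/85; 0 0 0 1]
det M = 1/2; M⁻¹ = [48/85 -15/17 -32/85 3; 18/17 8/17 -12/17 5; 8/5 0 3/5 0; 0 0 0 1]
M⁻¹ · (-29/8, -11/4, 3)ᵀ = (9/4, -9/4, -4)ᵀ

p = (9/4, -9/4, -4)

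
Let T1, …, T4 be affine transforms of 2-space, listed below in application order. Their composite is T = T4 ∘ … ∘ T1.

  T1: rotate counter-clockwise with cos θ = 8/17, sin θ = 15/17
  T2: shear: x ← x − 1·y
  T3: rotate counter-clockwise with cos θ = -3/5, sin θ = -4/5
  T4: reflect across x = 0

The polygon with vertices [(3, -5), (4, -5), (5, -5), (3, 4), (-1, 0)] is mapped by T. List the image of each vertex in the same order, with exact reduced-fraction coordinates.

T1 rotate counter-clockwise with cos θ = 8/17, sin θ = 15/17: (3, -5) → (99/17, 5/17); (4, -5) → (107/17, 20/17); (5, -5) → (115/17, 35/17); (3, 4) → (-36/17, 77/17); (-1, 0) → (-8/17, -15/17)
T2 shear: x ← x − 1·y: (99/17, 5/17) → (94/17, 5/17); (107/17, 20/17) → (87/17, 20/17); (115/17, 35/17) → (80/17, 35/17); (-36/17, 77/17) → (-113/17, 77/17); (-8/17, -15/17) → (7/17, -15/17)
T3 rotate counter-clockwise with cos θ = -3/5, sin θ = -4/5: (94/17, 5/17) → (-262/85, -23/5); (87/17, 20/17) → (-181/85, -24/5); (80/17, 35/17) → (-20/17, -5); (-113/17, 77/17) → (647/85, 13/5); (7/17, -15/17) → (-81/85, 1/5)
T4 reflect across x = 0: (-262/85, -23/5) → (262/85, -23/5); (-181/85, -24/5) → (181/85, -24/5); (-20/17, -5) → (20/17, -5); (647/85, 13/5) → (-647/85, 13/5); (-81/85, 1/5) → (81/85, 1/5)

image vertices: (262/85, -23/5), (181/85, -24/5), (20/17, -5), (-647/85, 13/5), (81/85, 1/5)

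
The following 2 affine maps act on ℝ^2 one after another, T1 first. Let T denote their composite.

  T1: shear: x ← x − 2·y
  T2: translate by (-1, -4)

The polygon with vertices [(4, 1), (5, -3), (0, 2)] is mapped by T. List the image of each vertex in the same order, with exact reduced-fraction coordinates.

T1 shear: x ← x − 2·y: (4, 1) → (2, 1); (5, -3) → (11, -3); (0, 2) → (-4, 2)
T2 translate by (-1, -4): (2, 1) → (1, -3); (11, -3) → (10, -7); (-4, 2) → (-5, -2)

image vertices: (1, -3), (10, -7), (-5, -2)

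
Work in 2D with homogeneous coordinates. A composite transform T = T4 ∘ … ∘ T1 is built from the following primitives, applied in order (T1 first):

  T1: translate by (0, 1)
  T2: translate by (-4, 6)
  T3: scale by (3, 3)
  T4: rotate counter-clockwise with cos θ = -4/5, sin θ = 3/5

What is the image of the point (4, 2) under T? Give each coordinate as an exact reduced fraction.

T1 translate by (0, 1): (4, 2) → (4, 3)
T2 translate by (-4, 6): (4, 3) → (0, 9)
T3 scale by (3, 3): (0, 9) → (0, 27)
T4 rotate counter-clockwise with cos θ = -4/5, sin θ = 3/5: (0, 27) → (-81/5, -108/5)

T(p) = (-81/5, -108/5)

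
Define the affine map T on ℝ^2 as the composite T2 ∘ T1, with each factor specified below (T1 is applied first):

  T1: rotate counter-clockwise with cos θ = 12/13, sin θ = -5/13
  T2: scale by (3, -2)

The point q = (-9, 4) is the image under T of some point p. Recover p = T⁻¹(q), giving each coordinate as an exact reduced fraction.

T1 = [12/13 5/13 0; -5/13 12/13 0; 0 0 1]
T2·T1 = [36/13 15/13 0; 10/13 -24/13 0; 0 0 1]
det M = -6; M⁻¹ = [4/13 5/26 0; 5/39 -6/13 0; 0 0 1]
M⁻¹ · (-9, 4)ᵀ = (-2, -3)ᵀ

p = (-2, -3)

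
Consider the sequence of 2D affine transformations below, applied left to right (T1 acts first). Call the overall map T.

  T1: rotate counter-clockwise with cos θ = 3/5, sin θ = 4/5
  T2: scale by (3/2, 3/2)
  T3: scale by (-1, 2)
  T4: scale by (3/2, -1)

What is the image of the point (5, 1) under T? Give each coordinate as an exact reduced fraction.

T(p) = (-99/20, -69/5)

T1 rotate counter-clockwise with cos θ = 3/5, sin θ = 4/5: (5, 1) → (11/5, 23/5)
T2 scale by (3/2, 3/2): (11/5, 23/5) → (33/10, 69/10)
T3 scale by (-1, 2): (33/10, 69/10) → (-33/10, 69/5)
T4 scale by (3/2, -1): (-33/10, 69/5) → (-99/20, -69/5)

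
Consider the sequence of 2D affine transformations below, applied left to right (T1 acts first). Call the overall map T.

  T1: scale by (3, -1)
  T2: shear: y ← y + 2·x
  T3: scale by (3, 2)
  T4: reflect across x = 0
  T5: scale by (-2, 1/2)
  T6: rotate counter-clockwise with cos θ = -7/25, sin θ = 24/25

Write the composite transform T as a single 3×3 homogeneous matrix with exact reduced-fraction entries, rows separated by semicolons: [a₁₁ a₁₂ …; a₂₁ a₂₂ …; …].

T1 = [3 0 0; 0 -1 0; 0 0 1]
T2·T1 = [3 0 0; 6 -1 0; 0 0 1]
T3·…·T1 = [9 0 0; 12 -2 0; 0 0 1]
T4·…·T1 = [-9 0 0; 12 -2 0; 0 0 1]
T5·…·T1 = [18 0 0; 6 -1 0; 0 0 1]
T6·…·T1 = [-54/5 24/25 0; 78/5 7/25 0; 0 0 1]

T = [-54/5 24/25 0; 78/5 7/25 0; 0 0 1]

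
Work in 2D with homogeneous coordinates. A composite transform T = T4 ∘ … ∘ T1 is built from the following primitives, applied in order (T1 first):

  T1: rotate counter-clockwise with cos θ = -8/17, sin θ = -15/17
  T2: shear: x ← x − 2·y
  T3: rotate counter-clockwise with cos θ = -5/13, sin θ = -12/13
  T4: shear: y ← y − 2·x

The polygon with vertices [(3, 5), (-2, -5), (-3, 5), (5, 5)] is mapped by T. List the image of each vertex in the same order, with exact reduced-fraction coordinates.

T1 rotate counter-clockwise with cos θ = -8/17, sin θ = -15/17: (3, 5) → (3, -5); (-2, -5) → (-59/17, 70/17); (-3, 5) → (99/17, 5/17); (5, 5) → (35/17, -115/17)
T2 shear: x ← x − 2·y: (3, -5) → (13, -5); (-59/17, 70/17) → (-199/17, 70/17); (99/17, 5/17) → (89/17, 5/17); (35/17, -115/17) → (265/17, -115/17)
T3 rotate counter-clockwise with cos θ = -5/13, sin θ = -12/13: (13, -5) → (-125/13, -131/13); (-199/17, 70/17) → (1835/221, 2038/221); (89/17, 5/17) → (-385/221, -1093/221); (265/17, -115/17) → (-2705/221, -2605/221)
T4 shear: y ← y − 2·x: (-125/13, -131/13) → (-125/13, 119/13); (1835/221, 2038/221) → (1835/221, -96/13); (-385/221, -1093/221) → (-385/221, -19/13); (-2705/221, -2605/221) → (-2705/221, 165/13)

image vertices: (-125/13, 119/13), (1835/221, -96/13), (-385/221, -19/13), (-2705/221, 165/13)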